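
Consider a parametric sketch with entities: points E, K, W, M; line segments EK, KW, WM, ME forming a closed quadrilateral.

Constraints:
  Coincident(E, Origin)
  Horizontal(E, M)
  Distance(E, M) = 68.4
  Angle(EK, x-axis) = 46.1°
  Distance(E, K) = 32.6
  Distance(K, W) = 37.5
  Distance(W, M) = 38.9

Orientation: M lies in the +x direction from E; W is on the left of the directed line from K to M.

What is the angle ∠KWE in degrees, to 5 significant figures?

11.354°

Checks: |KW| = 37.50 ✓; |WM| = 38.90 ✓.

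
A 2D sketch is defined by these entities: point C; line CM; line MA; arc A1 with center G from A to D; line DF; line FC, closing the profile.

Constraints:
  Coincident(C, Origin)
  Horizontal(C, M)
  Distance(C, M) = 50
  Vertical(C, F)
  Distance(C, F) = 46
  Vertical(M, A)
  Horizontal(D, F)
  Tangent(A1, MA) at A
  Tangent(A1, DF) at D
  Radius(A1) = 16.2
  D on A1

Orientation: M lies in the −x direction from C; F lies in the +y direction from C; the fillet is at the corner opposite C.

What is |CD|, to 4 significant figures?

57.08

C is at the origin; C and M share the same y with |CM| = 50.0 and M on the −x side, so M = (-50.00, 0.000). C and F share the same x with |CF| = 46.0 and F on the +y side, so F = (0.000, 46.00). The virtual corner opposite C is at (-50.00, 46.00). A1 meets MA tangentially, so GA is at right angles to MA and since A1 is tangent to DF there, GD ⟂ DF, with radius 16.2, so the center G sits 16.2 in from both sides at G = (-33.80, 29.80). That places the tangent points at A = (-50.00, 29.80) on MA and D = (-33.80, 46.00) on DF. Then |CD| = |D − C| = 57.08.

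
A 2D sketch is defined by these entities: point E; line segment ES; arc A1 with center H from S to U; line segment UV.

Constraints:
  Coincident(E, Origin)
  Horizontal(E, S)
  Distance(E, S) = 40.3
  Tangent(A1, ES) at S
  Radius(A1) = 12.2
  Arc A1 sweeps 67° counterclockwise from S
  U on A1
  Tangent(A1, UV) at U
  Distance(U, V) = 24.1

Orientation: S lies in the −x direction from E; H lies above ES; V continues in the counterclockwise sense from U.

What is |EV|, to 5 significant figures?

35.545

E is at the origin; E and S share the same y with |ES| = 40.3 and S on the −x side, so S = (-40.300, 0.0000). A1 meets ES tangentially, so HS is at right angles to ES, so H = S + (0, 12.2) = (-40.300, 12.200). On A1, S sits at bearing -90° from H; a 67° counterclockwise sweep puts U at bearing -23°, so U = H + 12.2·(cos -23°, sin -23°) = (-29.070, 7.4331). A1 meets UV tangentially, so HU is at right angles to UV, so UV runs along (−sin -23°, cos -23°); with |UV| = 24.1, V = (-19.653, 29.617). Then |EV| = |V − E| = 35.545.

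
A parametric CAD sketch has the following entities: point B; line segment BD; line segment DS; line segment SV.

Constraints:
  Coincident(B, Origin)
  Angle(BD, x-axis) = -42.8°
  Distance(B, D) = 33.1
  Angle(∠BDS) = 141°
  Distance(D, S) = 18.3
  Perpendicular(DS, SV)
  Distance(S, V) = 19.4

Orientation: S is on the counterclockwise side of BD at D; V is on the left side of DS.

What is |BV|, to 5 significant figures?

44.047

B is at the origin; BD runs at -42.8° with length 33.1, so D = 33.1·(cos -42.8°, sin -42.8°) = (24.286, -22.490). ∠BDS = 141.0°, so DS runs at -42.8° + (180° − 141.0°) = -3.8000° from the x-axis; with |DS| = 18.3, S = D + 18.3·(cos -3.8000°, sin -3.8000°) = (42.546, -23.702). The perpendicularity gives SV at right angles to DS; with |SV| = 19.4 on the left of DS, V = S + 19.4·(0.066274, 0.99780) = (43.832, -4.3450). Then |BV| = |V − B| = 44.047.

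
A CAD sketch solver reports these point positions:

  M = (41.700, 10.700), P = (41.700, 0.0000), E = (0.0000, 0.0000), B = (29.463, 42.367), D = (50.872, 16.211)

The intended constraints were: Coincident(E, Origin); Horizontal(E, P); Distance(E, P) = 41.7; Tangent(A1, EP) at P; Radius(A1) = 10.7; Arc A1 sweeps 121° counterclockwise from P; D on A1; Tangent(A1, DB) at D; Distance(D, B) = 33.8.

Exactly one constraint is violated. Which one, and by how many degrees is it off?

Tangent(A1, DB) at D — off by 8.30°.

E = (0.00, 0.00) ✓; E.y = 0.00, P.y = 0.00 ✓; |EP| = 41.70 ✓; ∠(MP, PE) = 90.00° ✓; |MP| = 10.70 ✓; bearing(M→D) − bearing(M→P) = 121.0° ✓; |MD| = 10.70 ✓; ∠(MD, DB) = 81.70° ✗; |DB| = 33.80 ✓.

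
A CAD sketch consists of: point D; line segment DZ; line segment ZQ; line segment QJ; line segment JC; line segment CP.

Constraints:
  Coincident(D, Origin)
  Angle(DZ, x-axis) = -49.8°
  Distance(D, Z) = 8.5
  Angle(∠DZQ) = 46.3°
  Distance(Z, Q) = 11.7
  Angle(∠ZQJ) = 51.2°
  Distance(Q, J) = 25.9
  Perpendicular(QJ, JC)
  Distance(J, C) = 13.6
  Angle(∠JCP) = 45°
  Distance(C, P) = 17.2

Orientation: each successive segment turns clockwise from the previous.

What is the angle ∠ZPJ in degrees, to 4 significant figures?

136.6°

QJ is perpendicular to JC, so JC runs at -42.30°; with |JC| = 13.6, C = (21.30, 4.225). ∠JCP = 45.0° gives CP at -177.3° from the x-axis; with |CP| = 17.2, P = (4.117, 3.415). Then cos ∠ZPJ = PZ·PJ / (|PZ||PJ|), giving 136.6°.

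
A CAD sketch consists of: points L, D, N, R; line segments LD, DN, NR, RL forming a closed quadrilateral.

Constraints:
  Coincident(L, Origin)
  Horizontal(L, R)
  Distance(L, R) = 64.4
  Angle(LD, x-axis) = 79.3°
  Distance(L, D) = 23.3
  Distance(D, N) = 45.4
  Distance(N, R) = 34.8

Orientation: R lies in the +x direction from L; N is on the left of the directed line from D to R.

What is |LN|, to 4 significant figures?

58.05

Checks: |DN| = 45.40 ✓; |NR| = 34.80 ✓.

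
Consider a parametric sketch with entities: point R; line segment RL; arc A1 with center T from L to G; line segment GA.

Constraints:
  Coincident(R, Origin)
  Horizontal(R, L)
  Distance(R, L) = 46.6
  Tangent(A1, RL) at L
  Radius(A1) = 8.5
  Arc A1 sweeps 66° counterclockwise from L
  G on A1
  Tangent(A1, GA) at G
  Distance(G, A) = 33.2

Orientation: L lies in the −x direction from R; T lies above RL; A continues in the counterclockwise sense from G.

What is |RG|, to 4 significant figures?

39.16

Since A1 is tangent to RL there, TL ⟂ RL, so T = L + (0, 8.5) = (-46.60, 8.500). On A1, L sits at bearing -90° from T; a 66° counterclockwise sweep puts G at bearing -24°, so G = T + 8.5·(cos -24°, sin -24°) = (-38.83, 5.043). Then |RG| = |G − R| = 39.16.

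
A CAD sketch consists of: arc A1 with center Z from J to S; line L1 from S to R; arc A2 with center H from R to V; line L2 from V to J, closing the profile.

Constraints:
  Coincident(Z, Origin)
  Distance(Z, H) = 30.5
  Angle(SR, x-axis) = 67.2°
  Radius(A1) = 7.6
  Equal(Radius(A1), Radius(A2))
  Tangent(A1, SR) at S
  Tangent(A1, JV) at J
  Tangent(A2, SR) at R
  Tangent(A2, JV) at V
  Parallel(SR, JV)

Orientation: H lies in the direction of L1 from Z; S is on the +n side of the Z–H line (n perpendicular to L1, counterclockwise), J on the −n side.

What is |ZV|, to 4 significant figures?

31.43

Tangency of A1 to both parallel lines with radius 7.6 puts S and J at Z ± 7.6·n: S = (-7.006, 2.945), J = (7.006, -2.945). Equal radii place R and V the same way about H: R = H + 7.6·n = (4.813, 31.06), V = H − 7.6·n = (18.83, 25.17). Then |ZV| = |V − Z| = 31.43.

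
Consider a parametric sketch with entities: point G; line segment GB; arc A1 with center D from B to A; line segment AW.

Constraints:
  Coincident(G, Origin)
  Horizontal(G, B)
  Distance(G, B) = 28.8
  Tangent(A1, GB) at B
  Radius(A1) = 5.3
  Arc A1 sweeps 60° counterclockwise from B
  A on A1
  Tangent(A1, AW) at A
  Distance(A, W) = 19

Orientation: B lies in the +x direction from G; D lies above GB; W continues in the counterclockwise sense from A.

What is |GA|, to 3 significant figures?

33.5

Tangency of A1 to GB means the radius DB is perpendicular to GB, so D = B + (0, 5.3) = (28.8, 5.30). On A1, B sits at bearing -90° from D; a 60° counterclockwise sweep puts A at bearing -30°, so A = D + 5.3·(cos -30°, sin -30°) = (33.4, 2.65). Then |GA| = |A − G| = 33.5.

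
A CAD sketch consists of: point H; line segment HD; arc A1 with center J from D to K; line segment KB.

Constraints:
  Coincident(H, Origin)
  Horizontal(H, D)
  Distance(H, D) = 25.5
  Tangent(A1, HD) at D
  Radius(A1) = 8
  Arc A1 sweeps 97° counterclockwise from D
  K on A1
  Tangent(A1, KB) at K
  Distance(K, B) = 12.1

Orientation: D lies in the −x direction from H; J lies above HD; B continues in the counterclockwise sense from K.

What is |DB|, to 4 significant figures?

21.96

H is at the origin; HD is horizontal with |HD| = 25.5 and D on the −x side, so D = (-25.50, 0.000). Tangency of A1 to HD means the radius JD is perpendicular to HD, so J = D + (0, 8) = (-25.50, 8.000). On A1, D sits at bearing -90° from J; a 97° counterclockwise sweep puts K at bearing 7°, so K = J + 8.0·(cos 7°, sin 7°) = (-17.56, 8.975). The tangent condition forces JK to be normal to KB, so KB runs along (−sin 7°, cos 7°); with |KB| = 12.1, B = (-19.03, 20.98). Then |DB| = |B − D| = 21.96.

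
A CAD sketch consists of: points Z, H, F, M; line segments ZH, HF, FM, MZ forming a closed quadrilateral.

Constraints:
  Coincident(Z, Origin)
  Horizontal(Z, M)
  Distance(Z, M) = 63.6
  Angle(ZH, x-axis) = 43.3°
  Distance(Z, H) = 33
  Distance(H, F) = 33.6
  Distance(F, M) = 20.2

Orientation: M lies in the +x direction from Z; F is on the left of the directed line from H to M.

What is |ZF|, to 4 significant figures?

60.58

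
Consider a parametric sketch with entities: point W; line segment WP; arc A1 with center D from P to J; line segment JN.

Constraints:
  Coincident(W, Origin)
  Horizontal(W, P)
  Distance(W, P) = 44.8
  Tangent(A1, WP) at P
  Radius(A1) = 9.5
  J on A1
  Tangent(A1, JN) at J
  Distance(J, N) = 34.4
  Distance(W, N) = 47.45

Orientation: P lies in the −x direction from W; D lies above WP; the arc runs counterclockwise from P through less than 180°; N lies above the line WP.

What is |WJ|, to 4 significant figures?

36.33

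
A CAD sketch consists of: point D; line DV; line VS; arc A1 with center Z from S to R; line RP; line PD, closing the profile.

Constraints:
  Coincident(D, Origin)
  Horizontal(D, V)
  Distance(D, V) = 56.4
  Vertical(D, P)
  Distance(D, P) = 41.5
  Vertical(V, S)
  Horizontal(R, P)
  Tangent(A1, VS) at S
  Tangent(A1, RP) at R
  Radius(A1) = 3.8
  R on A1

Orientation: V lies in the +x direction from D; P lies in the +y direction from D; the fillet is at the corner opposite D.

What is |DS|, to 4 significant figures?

67.84

D is at the origin; D and V share the same y with |DV| = 56.4 and V on the +x side, so V = (56.40, 0.000). D and P share the same x with |DP| = 41.5 and P on the +y side, so P = (0.000, 41.50). The virtual corner opposite D is at (56.40, 41.50). Since A1 is tangent to VS there, ZS ⟂ VS and the tangent condition forces ZR to be normal to RP, with radius 3.8, so the center Z sits 3.8 in from both sides at Z = (52.60, 37.70). That places the tangent points at S = (56.40, 37.70) on VS and R = (52.60, 41.50) on RP. Then |DS| = |S − D| = 67.84.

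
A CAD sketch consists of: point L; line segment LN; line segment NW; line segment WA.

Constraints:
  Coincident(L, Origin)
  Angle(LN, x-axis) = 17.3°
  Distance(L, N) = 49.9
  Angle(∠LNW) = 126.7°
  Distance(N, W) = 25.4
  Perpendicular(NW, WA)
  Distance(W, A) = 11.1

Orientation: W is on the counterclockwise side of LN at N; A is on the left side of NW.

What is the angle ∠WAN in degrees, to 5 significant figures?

66.394°

L is at the origin; LN runs at 17.3° with length 49.9, so N = 49.9·(cos 17.3°, sin 17.3°) = (47.643, 14.839). ∠LNW = 126.7°, so NW runs at 17.3° + (180° − 126.7°) = 70.600° from the x-axis; with |NW| = 25.4, W = N + 25.4·(cos 70.600°, sin 70.600°) = (56.079, 38.797). NW ⟂ WA; with |WA| = 11.1 on the left of NW, A = W + 11.1·(-0.94322, 0.33216) = (45.610, 42.484). Then cos ∠WAN = AW·AN / (|AW||AN|), giving 66.394°.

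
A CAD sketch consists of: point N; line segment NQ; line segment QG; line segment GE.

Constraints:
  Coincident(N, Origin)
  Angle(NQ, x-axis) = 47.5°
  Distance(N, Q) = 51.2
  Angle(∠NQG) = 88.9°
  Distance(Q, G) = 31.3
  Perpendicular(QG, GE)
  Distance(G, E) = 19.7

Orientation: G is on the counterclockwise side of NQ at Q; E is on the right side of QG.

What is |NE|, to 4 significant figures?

77.10

N is at the origin; NQ runs at 47.5° with length 51.2, so Q = 51.2·(cos 47.5°, sin 47.5°) = (34.59, 37.75). ∠NQG = 88.9°, so QG runs at 47.5° + (180° − 88.9°) = 138.6° from the x-axis; with |QG| = 31.3, G = Q + 31.3·(cos 138.6°, sin 138.6°) = (11.11, 58.45). The perpendicularity gives GE at right angles to QG; with |GE| = 19.7 on the right of QG, E = G + 19.7·(0.6613, 0.7501) = (24.14, 73.22). Then |NE| = |E − N| = 77.10.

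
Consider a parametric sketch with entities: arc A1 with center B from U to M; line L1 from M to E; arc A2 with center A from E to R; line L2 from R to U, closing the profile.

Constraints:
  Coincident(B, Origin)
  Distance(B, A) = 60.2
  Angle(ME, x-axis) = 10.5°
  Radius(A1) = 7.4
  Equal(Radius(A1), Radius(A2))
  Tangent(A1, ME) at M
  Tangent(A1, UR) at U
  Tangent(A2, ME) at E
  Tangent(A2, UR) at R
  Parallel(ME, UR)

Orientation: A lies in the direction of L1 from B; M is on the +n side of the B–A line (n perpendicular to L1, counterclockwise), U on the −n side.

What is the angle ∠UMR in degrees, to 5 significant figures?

76.188°

The slot axis is L1's direction at 10.5°, so u = (cos 10.5°, sin 10.5°) = (0.98325, 0.18224) and n = (−sin 10.5°, cos 10.5°) = (-0.18224, 0.98325). B is at the origin and A lies 60.2 along u from B, so A = 60.2·u = (59.192, 10.971). Tangency of A1 to both parallel lines with radius 7.4 puts M and U at B ± 7.4·n: M = (-1.3485, 7.2761), U = (1.3485, -7.2761). Equal radii place E and R the same way about A: E = A + 7.4·n = (57.843, 18.247), R = A − 7.4·n = (60.540, 3.6945). Then cos ∠UMR = MU·MR / (|MU||MR|), giving 76.188°.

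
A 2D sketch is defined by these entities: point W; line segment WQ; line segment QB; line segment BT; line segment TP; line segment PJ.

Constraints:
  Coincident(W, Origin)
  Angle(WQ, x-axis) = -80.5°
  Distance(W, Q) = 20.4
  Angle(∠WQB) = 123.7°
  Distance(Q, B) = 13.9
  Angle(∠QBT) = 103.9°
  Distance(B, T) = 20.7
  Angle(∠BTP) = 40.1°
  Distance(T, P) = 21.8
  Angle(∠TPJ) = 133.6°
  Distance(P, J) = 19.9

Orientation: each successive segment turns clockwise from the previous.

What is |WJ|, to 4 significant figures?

31.05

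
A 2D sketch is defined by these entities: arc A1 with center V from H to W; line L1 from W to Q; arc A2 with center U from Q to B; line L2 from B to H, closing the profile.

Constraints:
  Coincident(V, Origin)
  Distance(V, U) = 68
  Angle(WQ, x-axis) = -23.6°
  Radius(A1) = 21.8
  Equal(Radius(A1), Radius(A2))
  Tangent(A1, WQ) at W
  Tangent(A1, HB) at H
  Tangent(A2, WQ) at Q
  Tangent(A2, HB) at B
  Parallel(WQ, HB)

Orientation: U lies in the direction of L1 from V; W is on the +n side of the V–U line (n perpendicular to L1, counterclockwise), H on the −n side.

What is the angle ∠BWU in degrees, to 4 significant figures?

14.89°

The slot axis is L1's direction at -23.6°, so u = (cos -23.6°, sin -23.6°) = (0.9164, -0.4003) and n = (−sin -23.6°, cos -23.6°) = (0.4003, 0.9164). V is at the origin and U lies 68.0 along u from V, so U = 68.0·u = (62.31, -27.22). Tangency of A1 to both parallel lines with radius 21.8 puts W and H at V ± 21.8·n: W = (8.728, 19.98), H = (-8.728, -19.98). Equal radii place Q and B the same way about U: Q = U + 21.8·n = (71.04, -7.247), B = U − 21.8·n = (53.59, -47.20). Then cos ∠BWU = WB·WU / (|WB||WU|), giving 14.89°.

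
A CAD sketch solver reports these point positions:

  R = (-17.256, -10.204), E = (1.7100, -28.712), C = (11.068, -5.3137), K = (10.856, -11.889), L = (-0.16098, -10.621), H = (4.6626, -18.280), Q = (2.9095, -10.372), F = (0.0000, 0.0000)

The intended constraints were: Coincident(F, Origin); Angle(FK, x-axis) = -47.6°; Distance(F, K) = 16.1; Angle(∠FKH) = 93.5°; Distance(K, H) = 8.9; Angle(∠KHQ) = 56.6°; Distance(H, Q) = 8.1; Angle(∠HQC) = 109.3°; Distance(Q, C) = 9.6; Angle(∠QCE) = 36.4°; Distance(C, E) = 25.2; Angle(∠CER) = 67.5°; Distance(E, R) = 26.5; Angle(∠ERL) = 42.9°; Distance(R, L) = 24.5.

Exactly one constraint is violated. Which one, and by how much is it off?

Distance(R, L) = 24.5 — off by 7.40.

F = (0.00, 0.00) ✓; FK at -47.60° ✓; |FK| = 16.10 ✓; ∠FKH = 93.50° ✓; |KH| = 8.900 ✓; ∠KHQ = 56.60° ✓; |HQ| = 8.100 ✓; ∠HQC = 109.3° ✓; |QC| = 9.599 ✓; ∠QCE = 36.40° ✓; |CE| = 25.20 ✓; ∠CER = 67.50° ✓; |ER| = 26.50 ✓; ∠ERL = 42.90° ✓; |RL| = 17.10 ✗.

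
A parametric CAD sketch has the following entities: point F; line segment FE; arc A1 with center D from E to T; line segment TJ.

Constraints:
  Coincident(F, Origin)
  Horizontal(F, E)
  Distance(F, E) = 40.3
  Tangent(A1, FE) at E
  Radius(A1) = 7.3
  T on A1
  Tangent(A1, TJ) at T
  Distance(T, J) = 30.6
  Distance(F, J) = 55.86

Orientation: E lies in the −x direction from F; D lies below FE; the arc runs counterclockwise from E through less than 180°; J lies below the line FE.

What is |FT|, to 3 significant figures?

48.2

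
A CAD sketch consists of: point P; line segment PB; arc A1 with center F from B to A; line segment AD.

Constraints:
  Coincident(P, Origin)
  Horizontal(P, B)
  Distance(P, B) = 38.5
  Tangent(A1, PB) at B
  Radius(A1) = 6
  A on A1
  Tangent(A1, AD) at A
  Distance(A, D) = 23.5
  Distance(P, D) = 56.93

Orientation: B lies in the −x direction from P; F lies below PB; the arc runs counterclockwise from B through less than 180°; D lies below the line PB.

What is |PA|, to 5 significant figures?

44.565

Checks: |PB| = 38.50 ✓; ∠(FB, BP) = 90.00° ✓; |FB| = 6.000 ✓; |FA| = 6.000 ✓; ∠(FA, AD) = 90.00° ✓; |AD| = 23.50 ✓; |PD| = 56.93 ✓.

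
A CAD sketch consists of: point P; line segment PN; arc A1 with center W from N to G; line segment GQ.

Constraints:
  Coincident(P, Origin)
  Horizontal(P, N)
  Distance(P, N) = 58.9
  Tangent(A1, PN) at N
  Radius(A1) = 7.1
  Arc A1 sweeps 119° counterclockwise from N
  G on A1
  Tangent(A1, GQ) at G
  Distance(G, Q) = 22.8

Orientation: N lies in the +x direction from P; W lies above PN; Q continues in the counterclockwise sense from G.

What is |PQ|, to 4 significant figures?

62.06

P is at the origin; P and N share the same y with |PN| = 58.9 and N on the +x side, so N = (58.90, 0.000). A1 meets PN tangentially, so WN is at right angles to PN, so W = N + (0, 7.1) = (58.90, 7.100). On A1, N sits at bearing -90° from W; a 119° counterclockwise sweep puts G at bearing 29°, so G = W + 7.1·(cos 29°, sin 29°) = (65.11, 10.54). Tangency of A1 to GQ means the radius WG is perpendicular to GQ, so GQ runs along (−sin 29°, cos 29°); with |GQ| = 22.8, Q = (54.06, 30.48). Then |PQ| = |Q − P| = 62.06.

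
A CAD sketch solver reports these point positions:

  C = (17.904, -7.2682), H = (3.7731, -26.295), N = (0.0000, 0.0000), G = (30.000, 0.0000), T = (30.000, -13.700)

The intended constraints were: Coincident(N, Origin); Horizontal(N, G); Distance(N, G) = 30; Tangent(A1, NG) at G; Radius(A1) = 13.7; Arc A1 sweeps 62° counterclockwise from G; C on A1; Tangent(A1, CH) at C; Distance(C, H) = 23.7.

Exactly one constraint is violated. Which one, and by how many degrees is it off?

Tangent(A1, CH) at C — off by 8.60°.

N = (0.00, 0.00) ✓; N.y = 0.00, G.y = 0.00 ✓; |NG| = 30.00 ✓; ∠(TG, GN) = 90.00° ✓; |TG| = 13.70 ✓; bearing(T→C) − bearing(T→G) = 62.00° ✓; |TC| = 13.70 ✓; ∠(TC, CH) = 98.60° ✗; |CH| = 23.70 ✓.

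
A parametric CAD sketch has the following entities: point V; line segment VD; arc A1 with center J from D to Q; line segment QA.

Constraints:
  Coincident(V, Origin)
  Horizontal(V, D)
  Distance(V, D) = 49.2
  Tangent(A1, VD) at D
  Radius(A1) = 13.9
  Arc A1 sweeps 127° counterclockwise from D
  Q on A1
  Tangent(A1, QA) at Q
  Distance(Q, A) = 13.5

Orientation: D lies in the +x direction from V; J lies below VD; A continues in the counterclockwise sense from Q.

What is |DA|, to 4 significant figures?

33.18

On A1, D sits at bearing 90° from J; a 127° counterclockwise sweep puts Q at bearing 217°, so Q = J + 13.9·(cos 217°, sin 217°) = (38.10, -22.27). The tangent condition forces JQ to be normal to QA, so QA runs along (−sin 217°, cos 217°); with |QA| = 13.5, A = (46.22, -33.05). Then |DA| = |A − D| = 33.18.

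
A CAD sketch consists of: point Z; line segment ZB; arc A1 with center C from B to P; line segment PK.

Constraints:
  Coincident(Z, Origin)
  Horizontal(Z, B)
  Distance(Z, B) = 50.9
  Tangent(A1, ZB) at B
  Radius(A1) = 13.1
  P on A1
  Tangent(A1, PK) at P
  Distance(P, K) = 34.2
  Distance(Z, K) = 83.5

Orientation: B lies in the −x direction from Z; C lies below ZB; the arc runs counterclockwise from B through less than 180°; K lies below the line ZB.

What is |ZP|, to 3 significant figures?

64.5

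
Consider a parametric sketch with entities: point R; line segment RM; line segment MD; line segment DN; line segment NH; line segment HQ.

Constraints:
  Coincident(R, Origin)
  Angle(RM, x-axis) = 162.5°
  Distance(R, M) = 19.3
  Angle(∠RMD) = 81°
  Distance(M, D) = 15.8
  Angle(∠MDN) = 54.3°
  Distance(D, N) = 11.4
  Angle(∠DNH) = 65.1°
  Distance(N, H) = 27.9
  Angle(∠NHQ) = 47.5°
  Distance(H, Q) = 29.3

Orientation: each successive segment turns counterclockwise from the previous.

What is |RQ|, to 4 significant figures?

34.56

R is at the origin; RM runs at 162.5° with length 19.3, so M = (-18.41, 5.804). ∠RMD = 81.0° gives MD at -98.50° from the x-axis; with |MD| = 15.8, D = (-20.74, -9.823). ∠MDN = 54.3° gives DN at 27.20° from the x-axis; with |DN| = 11.4, N = (-10.60, -4.612). ∠DNH = 65.1° gives NH at 142.1° from the x-axis; with |NH| = 27.9, H = (-32.62, 12.53). ∠NHQ = 47.5° gives HQ at -85.40° from the x-axis; with |HQ| = 29.3, Q = (-30.27, -16.68). Then |RQ| = |Q − R| = 34.56.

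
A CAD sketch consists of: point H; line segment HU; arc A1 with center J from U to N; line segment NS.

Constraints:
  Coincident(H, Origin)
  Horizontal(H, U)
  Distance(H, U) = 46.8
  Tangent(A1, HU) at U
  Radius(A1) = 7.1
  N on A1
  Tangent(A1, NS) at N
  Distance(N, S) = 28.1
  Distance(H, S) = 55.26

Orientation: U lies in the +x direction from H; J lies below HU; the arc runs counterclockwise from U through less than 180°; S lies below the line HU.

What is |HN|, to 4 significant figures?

40.47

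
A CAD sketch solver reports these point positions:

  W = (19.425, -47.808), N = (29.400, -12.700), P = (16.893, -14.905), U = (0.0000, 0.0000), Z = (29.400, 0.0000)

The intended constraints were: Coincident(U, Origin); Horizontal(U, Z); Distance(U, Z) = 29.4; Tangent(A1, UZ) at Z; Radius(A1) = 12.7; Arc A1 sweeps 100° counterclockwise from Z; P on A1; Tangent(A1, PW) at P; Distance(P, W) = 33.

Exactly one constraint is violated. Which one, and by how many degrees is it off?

Tangent(A1, PW) at P — off by 5.60°.

U = (0.00, 0.00) ✓; U.y = 0.00, Z.y = 0.00 ✓; |UZ| = 29.40 ✓; ∠(NZ, ZU) = 90.00° ✓; |NZ| = 12.70 ✓; bearing(N→P) − bearing(N→Z) = 100.0° ✓; |NP| = 12.70 ✓; ∠(NP, PW) = 95.60° ✗; |PW| = 33.00 ✓.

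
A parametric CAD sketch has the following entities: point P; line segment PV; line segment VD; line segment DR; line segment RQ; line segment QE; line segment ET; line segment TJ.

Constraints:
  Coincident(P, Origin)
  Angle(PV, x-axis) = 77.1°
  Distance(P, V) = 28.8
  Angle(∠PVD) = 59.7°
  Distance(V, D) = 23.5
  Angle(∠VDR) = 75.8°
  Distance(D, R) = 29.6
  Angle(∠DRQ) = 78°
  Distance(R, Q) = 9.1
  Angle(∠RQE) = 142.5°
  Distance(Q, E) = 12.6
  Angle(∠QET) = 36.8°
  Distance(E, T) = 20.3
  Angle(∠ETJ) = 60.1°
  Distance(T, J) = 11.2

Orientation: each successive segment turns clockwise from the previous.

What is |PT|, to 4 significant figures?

6.485

P is at the origin; PV runs at 77.1° with length 28.8, so V = (6.430, 28.07). ∠PVD = 59.7° gives VD at -43.20° from the x-axis; with |VD| = 23.5, D = (23.56, 11.99). ∠VDR = 75.8° gives DR at -147.4° from the x-axis; with |DR| = 29.6, R = (-1.376, -3.961). ∠DRQ = 78.0° gives RQ at 110.6° from the x-axis; with |RQ| = 9.1, Q = (-4.578, 4.557). ∠RQE = 142.5° gives QE at 73.10° from the x-axis; with |QE| = 12.6, E = (-0.9151, 16.61). ∠QET = 36.8° gives ET at -70.10° from the x-axis; with |ET| = 20.3, T = (5.995, -2.475). Then |PT| = |T − P| = 6.485.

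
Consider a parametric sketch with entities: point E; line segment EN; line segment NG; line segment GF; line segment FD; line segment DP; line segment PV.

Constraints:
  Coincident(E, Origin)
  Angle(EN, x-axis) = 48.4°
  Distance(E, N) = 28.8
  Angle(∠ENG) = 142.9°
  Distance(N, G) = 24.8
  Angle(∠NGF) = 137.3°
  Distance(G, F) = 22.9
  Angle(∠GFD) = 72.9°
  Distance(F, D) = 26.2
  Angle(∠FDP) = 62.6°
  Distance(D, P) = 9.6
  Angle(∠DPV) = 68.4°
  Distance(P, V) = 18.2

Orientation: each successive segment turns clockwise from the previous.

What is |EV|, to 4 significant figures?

59.21

E is at the origin; EN runs at 48.4° with length 28.8, so N = (19.12, 21.54). ∠ENG = 142.9° gives NG at 11.30° from the x-axis; with |NG| = 24.8, G = (43.44, 26.40). ∠NGF = 137.3° gives GF at -31.40° from the x-axis; with |GF| = 22.9, F = (62.99, 14.46). ∠GFD = 72.9° gives FD at -138.5° from the x-axis; with |FD| = 26.2, D = (43.36, -2.896). ∠FDP = 62.6° gives DP at 104.1° from the x-axis; with |DP| = 9.6, P = (41.03, 6.415). ∠DPV = 68.4° gives PV at -7.500° from the x-axis; with |PV| = 18.2, V = (59.07, 4.039). Then |EV| = |V − E| = 59.21.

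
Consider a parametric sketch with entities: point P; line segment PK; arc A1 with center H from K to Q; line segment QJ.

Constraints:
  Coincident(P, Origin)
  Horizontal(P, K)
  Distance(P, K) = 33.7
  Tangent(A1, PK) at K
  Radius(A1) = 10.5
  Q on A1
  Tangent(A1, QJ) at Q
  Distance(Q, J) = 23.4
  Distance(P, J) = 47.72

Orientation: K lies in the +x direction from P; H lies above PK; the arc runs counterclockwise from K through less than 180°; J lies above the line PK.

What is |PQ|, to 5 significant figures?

45.613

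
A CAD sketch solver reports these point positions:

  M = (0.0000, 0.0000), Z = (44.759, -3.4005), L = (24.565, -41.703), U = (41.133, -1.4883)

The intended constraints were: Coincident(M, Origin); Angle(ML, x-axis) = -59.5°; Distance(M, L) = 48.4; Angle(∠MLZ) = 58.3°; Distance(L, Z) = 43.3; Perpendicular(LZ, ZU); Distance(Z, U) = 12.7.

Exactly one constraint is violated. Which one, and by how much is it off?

Distance(Z, U) = 12.7 — off by 8.60.

M = (0.00, 0.00) ✓; ML at -59.50° ✓; |ML| = 48.40 ✓; ∠MLZ = 58.30° ✓; |LZ| = 43.30 ✓; ∠(LZ, ZU) = 89.99° ✓; |ZU| = 4.099 ✗.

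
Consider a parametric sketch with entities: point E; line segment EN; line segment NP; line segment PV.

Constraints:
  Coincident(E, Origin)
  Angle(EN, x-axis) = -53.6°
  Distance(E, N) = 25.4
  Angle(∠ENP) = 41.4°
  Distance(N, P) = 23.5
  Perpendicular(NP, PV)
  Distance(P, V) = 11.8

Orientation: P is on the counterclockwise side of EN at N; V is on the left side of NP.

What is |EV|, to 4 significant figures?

6.690

∠ENP = 41.4°, so NP runs at -53.6° + (180° − 41.4°) = 85.00° from the x-axis; with |NP| = 23.5, P = N + 23.5·(cos 85.00°, sin 85.00°) = (17.12, 2.966). NP ⟂ PV; with |PV| = 11.8 on the left of NP, V = P + 11.8·(-0.9962, 0.08716) = (5.366, 3.995). Then |EV| = |V − E| = 6.690.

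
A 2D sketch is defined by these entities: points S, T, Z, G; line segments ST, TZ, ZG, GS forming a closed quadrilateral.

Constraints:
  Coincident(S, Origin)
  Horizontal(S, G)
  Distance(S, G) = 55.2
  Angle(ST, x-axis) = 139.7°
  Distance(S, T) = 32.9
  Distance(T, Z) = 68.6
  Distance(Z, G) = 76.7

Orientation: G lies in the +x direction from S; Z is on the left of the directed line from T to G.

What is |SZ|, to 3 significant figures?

73.6

S is at the origin; S and G share the same y with |SG| = 55.2 and G in +x, so G = (55.2, 0). ST runs at 139.7° with |ST| = 32.9, so T = (-25.1, 21.3). Z is determined by |TZ| = 68.6 and |ZG| = 76.7 together: it lies at the intersection of circle(T, 68.6) and circle(G, 76.7). With |TG| = 83.1, the foot of the radical line on TG is 34.4 from T and the perpendicular offset is √(68.6² − 34.4²) = 59.3. Taking the left-of-TG solution: Z = (23.4, 69.8).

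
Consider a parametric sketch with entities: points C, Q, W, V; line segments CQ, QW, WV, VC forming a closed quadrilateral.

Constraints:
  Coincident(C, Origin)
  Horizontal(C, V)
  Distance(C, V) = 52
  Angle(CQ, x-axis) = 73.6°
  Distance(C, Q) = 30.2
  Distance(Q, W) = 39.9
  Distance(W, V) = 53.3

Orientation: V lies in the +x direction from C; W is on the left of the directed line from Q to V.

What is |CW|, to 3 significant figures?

66.3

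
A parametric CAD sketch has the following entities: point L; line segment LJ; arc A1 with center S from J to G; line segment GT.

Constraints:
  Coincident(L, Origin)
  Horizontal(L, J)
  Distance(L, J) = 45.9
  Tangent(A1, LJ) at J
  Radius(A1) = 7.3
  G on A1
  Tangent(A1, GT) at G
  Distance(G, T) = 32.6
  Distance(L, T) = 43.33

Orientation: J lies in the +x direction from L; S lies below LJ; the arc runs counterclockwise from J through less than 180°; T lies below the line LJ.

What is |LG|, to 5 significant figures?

39.439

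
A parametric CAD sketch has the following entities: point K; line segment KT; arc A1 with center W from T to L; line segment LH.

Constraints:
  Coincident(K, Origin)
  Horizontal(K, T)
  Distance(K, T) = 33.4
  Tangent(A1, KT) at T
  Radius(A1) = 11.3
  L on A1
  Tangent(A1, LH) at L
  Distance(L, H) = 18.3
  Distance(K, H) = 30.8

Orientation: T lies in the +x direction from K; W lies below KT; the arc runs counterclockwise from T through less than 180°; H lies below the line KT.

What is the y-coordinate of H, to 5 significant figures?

-25.512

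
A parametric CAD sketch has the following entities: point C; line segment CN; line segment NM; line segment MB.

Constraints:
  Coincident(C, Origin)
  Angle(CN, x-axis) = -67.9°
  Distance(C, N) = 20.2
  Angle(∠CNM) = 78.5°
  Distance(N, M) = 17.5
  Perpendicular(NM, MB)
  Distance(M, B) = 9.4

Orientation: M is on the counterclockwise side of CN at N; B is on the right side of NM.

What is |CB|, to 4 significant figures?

32.15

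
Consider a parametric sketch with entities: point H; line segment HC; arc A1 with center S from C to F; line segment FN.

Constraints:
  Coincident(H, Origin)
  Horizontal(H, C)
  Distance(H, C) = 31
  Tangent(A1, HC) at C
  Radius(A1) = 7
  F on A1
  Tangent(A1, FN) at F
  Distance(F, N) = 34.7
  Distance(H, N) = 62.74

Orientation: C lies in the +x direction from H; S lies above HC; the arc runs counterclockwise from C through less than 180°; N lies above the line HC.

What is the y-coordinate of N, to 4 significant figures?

35.88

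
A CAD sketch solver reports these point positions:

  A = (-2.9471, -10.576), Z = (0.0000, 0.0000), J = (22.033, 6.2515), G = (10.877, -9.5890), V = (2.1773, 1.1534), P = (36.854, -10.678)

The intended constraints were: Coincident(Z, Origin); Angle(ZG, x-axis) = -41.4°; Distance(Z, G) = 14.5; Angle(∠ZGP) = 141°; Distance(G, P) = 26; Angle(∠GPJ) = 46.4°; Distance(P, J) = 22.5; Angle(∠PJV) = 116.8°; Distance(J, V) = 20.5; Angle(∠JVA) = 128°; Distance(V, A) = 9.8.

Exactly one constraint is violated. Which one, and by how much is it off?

Distance(V, A) = 9.8 — off by 3.00.

Z = (0.00, 0.00) ✓; ZG at -41.40° ✓; |ZG| = 14.50 ✓; ∠ZGP = 141.0° ✓; |GP| = 26.00 ✓; ∠GPJ = 46.40° ✓; |PJ| = 22.50 ✓; ∠PJV = 116.8° ✓; |JV| = 20.50 ✓; ∠JVA = 128.0° ✓; |VA| = 12.80 ✗.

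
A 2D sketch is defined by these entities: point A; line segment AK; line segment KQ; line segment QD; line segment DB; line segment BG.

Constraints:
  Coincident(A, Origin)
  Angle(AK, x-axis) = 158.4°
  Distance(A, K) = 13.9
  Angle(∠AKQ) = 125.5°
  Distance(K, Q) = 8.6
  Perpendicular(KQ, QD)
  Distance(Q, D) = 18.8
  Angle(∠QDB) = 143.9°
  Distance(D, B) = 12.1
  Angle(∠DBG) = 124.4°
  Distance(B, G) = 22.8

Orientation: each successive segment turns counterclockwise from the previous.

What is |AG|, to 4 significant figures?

21.23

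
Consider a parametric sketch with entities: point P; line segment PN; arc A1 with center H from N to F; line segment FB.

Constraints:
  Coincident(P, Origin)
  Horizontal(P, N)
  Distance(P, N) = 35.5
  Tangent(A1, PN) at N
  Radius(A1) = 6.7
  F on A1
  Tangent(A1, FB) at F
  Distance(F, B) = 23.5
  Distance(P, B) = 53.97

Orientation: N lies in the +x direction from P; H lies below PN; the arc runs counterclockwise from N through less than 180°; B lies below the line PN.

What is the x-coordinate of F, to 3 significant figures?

30.4

Checks: |HF| = 6.700 ✓; ∠(HF, FB) = 90.00° ✓; |FB| = 23.50 ✓; |PB| = 53.97 ✓.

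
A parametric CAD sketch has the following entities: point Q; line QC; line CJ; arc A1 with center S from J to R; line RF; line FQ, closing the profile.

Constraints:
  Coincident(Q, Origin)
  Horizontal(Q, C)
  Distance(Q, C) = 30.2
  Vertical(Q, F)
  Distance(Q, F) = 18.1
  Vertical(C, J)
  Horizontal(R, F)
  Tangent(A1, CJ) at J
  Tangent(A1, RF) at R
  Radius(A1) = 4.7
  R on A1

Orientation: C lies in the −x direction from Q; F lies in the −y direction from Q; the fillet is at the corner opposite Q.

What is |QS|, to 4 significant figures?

28.81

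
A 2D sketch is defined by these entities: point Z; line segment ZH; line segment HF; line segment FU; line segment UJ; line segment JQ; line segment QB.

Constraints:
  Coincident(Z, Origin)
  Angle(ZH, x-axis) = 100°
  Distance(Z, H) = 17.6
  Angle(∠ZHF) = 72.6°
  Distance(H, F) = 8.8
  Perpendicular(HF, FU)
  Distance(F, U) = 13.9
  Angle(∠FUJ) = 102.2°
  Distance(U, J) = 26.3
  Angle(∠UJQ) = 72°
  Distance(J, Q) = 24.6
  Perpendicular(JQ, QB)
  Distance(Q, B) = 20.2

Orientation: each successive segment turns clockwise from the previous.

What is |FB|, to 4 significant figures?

4.313

Z is at the origin; ZH runs at 100.0° with length 17.6, so H = (-3.056, 17.33). ∠ZHF = 72.6° gives HF at -7.400° from the x-axis; with |HF| = 8.8, F = (5.670, 16.20). HF ⟂ FU, so FU runs at -97.40°; with |FU| = 13.9, U = (3.880, 2.415). ∠FUJ = 102.2° gives UJ at -175.2° from the x-axis; with |UJ| = 26.3, J = (-22.33, 0.2143). ∠UJQ = 72.0° gives JQ at 76.80° from the x-axis; with |JQ| = 24.6, Q = (-16.71, 24.16). JQ ⟂ QB, so QB runs at -13.20°; with |QB| = 20.2, B = (2.956, 19.55). Then |FB| = |B − F| = 4.313.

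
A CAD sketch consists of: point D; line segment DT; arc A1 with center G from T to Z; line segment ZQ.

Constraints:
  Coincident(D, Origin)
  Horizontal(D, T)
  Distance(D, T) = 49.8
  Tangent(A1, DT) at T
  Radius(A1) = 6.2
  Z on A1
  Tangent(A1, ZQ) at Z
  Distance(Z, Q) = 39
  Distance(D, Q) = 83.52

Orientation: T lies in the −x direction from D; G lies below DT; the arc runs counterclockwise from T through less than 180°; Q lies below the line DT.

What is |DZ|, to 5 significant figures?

55.206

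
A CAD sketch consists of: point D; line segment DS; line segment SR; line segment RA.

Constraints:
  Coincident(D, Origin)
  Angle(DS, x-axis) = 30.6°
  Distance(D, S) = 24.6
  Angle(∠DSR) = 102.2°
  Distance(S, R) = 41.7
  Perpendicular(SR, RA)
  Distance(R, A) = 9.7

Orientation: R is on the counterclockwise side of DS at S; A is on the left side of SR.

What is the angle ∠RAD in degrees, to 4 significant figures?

107.0°

D is at the origin; DS runs at 30.6° with length 24.6, so S = 24.6·(cos 30.6°, sin 30.6°) = (21.17, 12.52). ∠DSR = 102.2°, so SR runs at 30.6° + (180° − 102.2°) = 108.4° from the x-axis; with |SR| = 41.7, R = S + 41.7·(cos 108.4°, sin 108.4°) = (8.012, 52.09). SR is perpendicular to RA; with |RA| = 9.7 on the left of SR, A = R + 9.7·(-0.9489, -0.3156) = (-1.192, 49.03). Then cos ∠RAD = AR·AD / (|AR||AD|), giving 107.0°.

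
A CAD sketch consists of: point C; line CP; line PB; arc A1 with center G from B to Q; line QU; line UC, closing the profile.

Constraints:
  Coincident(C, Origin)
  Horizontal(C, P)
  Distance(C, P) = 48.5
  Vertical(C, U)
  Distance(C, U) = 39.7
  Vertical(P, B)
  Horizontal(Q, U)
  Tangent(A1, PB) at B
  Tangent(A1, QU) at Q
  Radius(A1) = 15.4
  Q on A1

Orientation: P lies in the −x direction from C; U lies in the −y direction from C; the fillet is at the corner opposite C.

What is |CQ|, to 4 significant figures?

51.69

The virtual corner opposite C is at (-48.50, -39.70). The tangent condition forces GB to be normal to PB and A1 meets QU tangentially, so GQ is at right angles to QU, with radius 15.4, so the center G sits 15.4 in from both sides at G = (-33.10, -24.30). That places the tangent points at B = (-48.50, -24.30) on PB and Q = (-33.10, -39.70) on QU. Then |CQ| = |Q − C| = 51.69.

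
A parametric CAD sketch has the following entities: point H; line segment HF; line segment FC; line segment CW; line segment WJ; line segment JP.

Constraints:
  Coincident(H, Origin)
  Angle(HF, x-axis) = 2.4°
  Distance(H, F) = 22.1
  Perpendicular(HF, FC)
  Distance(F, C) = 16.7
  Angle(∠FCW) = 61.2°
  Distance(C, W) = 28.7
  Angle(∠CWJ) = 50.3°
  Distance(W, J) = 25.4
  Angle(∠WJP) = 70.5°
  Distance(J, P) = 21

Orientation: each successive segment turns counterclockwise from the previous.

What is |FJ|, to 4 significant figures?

6.612

∠FCW = 61.2° gives CW at -148.8° from the x-axis; with |CW| = 28.7, W = (-3.168, 2.743). ∠CWJ = 50.3° gives WJ at -19.10° from the x-axis; with |WJ| = 25.4, J = (20.83, -5.568). Then |FJ| = |J − F| = 6.612.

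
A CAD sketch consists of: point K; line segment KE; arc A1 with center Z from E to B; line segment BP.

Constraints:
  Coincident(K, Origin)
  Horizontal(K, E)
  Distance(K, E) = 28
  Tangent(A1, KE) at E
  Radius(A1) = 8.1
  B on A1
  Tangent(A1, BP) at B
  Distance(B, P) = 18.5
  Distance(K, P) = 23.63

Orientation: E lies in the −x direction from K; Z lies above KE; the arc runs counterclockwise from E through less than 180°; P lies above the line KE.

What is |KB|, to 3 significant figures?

21.3

Checks: |ZB| = 8.100 ✓; ∠(ZB, BP) = 90.00° ✓; |BP| = 18.50 ✓; |KP| = 23.63 ✓.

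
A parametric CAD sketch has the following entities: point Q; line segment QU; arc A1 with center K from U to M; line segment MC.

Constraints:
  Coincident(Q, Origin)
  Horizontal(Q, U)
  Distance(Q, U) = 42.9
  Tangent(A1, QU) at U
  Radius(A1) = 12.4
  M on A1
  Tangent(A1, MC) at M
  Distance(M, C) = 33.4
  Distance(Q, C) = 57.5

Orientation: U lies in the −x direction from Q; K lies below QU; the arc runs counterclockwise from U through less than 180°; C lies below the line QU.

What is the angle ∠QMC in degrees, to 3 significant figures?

74.6°

Checks: Q = (0.00, 0.00) ✓; |KM| = 12.40 ✓; ∠(KM, MC) = 90.00° ✓; |MC| = 33.40 ✓; |QC| = 57.50 ✓.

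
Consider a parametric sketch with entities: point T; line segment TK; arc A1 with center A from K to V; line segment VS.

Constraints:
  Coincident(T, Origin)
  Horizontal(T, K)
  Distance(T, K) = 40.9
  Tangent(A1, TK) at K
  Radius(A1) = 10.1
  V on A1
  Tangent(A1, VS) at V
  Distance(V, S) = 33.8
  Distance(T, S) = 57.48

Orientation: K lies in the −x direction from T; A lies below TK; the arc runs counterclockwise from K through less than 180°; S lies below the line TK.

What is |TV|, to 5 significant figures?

52.075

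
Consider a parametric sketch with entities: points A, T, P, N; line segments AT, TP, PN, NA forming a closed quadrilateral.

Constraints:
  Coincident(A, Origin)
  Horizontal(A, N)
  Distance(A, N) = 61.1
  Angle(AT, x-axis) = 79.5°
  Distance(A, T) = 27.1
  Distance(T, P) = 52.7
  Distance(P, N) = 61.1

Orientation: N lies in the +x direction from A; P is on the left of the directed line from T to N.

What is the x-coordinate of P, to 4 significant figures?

46.32

A is at the origin; AN is horizontal with |AN| = 61.1 and N in +x, so N = (61.1, 0). AT runs at 79.5° with |AT| = 27.1, so T = (4.939, 26.65). P is determined by |TP| = 52.7 and |PN| = 61.1 together: it lies at the intersection of circle(T, 52.7) and circle(N, 61.1). With |TN| = 62.16, the foot of the radical line on TN is 23.39 from T and the perpendicular offset is √(52.7² − 23.39²) = 47.22. Taking the left-of-TN solution: P = (46.32, 59.28).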